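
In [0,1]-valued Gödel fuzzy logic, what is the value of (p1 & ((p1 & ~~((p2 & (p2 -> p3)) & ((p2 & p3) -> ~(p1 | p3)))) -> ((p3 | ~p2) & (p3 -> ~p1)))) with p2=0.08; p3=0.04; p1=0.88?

(p2 -> p3): 0.08 > 0.04, so result = 0.04
(p2 & (p2 -> p3)) = min(0.08, 0.04) = 0.04
(p2 & p3) = min(0.08, 0.04) = 0.04
(p1 | p3) = max(0.88, 0.04) = 0.88
~(p1 | p3): Gödel ¬ of 0.88 = 0 (operand ≠ 0)
((p2 & p3) -> ~(p1 | p3)): 0.04 > 0, so result = 0
((p2 & (p2 -> p3)) & ((p2 & p3) -> ~(p1 | p3))) = min(0.04, 0) = 0
~((p2 & (p2 -> p3)) & ((p2 & p3) -> ~(p1 | p3))): Gödel ¬ of 0 = 1 (operand is 0)
~~((p2 & (p2 -> p3)) & ((p2 & p3) -> ~(p1 | p3))): Gödel ¬ of 1 = 0 (operand ≠ 0)
(p1 & ~~((p2 & (p2 -> p3)) & ((p2 & p3) -> ~(p1 | p3)))) = min(0.88, 0) = 0
~p2: Gödel ¬ of 0.08 = 0 (operand ≠ 0)
(p3 | ~p2) = max(0.04, 0) = 0.04
~p1: Gödel ¬ of 0.88 = 0 (operand ≠ 0)
(p3 -> ~p1): 0.04 > 0, so result = 0
((p3 | ~p2) & (p3 -> ~p1)) = min(0.04, 0) = 0
((p1 & ~~((p2 & (p2 -> p3)) & ((p2 & p3) -> ~(p1 | p3)))) -> ((p3 | ~p2) & (p3 -> ~p1))): 0 ≤ 0, so result = 1
(p1 & ((p1 & ~~((p2 & (p2 -> p3)) & ((p2 & p3) -> ~(p1 | p3)))) -> ((p3 | ~p2) & (p3 -> ~p1)))) = min(0.88, 1) = 0.88

0.88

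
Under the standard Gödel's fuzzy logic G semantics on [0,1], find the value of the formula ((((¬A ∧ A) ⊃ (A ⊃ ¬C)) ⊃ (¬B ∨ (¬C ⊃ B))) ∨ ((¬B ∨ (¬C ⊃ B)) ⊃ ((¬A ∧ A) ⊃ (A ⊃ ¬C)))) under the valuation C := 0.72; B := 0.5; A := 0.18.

1.00

¬A: Gödel ¬ of 0.18 = 0 (operand ≠ 0)
(¬A ∧ A) = min(0, 0.18) = 0
¬C: Gödel ¬ of 0.72 = 0 (operand ≠ 0)
(A ⊃ ¬C): 0.18 > 0, so result = 0
((¬A ∧ A) ⊃ (A ⊃ ¬C)): 0 ≤ 0, so result = 1
¬B: Gödel ¬ of 0.5 = 0 (operand ≠ 0)
¬C: Gödel ¬ of 0.72 = 0 (operand ≠ 0)
(¬C ⊃ B): 0 ≤ 0.5, so result = 1
(¬B ∨ (¬C ⊃ B)) = max(0, 1) = 1
(((¬A ∧ A) ⊃ (A ⊃ ¬C)) ⊃ (¬B ∨ (¬C ⊃ B))): 1 ≤ 1, so result = 1
¬B: Gödel ¬ of 0.5 = 0 (operand ≠ 0)
¬C: Gödel ¬ of 0.72 = 0 (operand ≠ 0)
(¬C ⊃ B): 0 ≤ 0.5, so result = 1
(¬B ∨ (¬C ⊃ B)) = max(0, 1) = 1
¬A: Gödel ¬ of 0.18 = 0 (operand ≠ 0)
(¬A ∧ A) = min(0, 0.18) = 0
¬C: Gödel ¬ of 0.72 = 0 (operand ≠ 0)
(A ⊃ ¬C): 0.18 > 0, so result = 0
((¬A ∧ A) ⊃ (A ⊃ ¬C)): 0 ≤ 0, so result = 1
((¬B ∨ (¬C ⊃ B)) ⊃ ((¬A ∧ A) ⊃ (A ⊃ ¬C))): 1 ≤ 1, so result = 1
((((¬A ∧ A) ⊃ (A ⊃ ¬C)) ⊃ (¬B ∨ (¬C ⊃ B))) ∨ ((¬B ∨ (¬C ⊃ B)) ⊃ ((¬A ∧ A) ⊃ (A ⊃ ¬C)))) = max(1, 1) = 1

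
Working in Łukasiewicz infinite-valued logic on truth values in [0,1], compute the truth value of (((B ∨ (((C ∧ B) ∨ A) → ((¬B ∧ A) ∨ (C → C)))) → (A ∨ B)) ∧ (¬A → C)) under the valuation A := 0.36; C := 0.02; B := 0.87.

(C ∧ B) = min(0.02, 0.87) = 0.02
((C ∧ B) ∨ A) = max(0.02, 0.36) = 0.36
¬B: Łukasiewicz ¬ gives 1 − 0.87 = 0.13
(¬B ∧ A) = min(0.13, 0.36) = 0.13
(C → C): min(1, 1 − 0.02 + 0.02) = 1
((¬B ∧ A) ∨ (C → C)) = max(0.13, 1) = 1
(((C ∧ B) ∨ A) → ((¬B ∧ A) ∨ (C → C))): min(1, 1 − 0.36 + 1) = 1
(B ∨ (((C ∧ B) ∨ A) → ((¬B ∧ A) ∨ (C → C)))) = max(0.87, 1) = 1
(A ∨ B) = max(0.36, 0.87) = 0.87
((B ∨ (((C ∧ B) ∨ A) → ((¬B ∧ A) ∨ (C → C)))) → (A ∨ B)): min(1, 1 − 1 + 0.87) = 0.87
¬A: Łukasiewicz ¬ gives 1 − 0.36 = 0.64
(¬A → C): min(1, 1 − 0.64 + 0.02) = 0.38
(((B ∨ (((C ∧ B) ∨ A) → ((¬B ∧ A) ∨ (C → C)))) → (A ∨ B)) ∧ (¬A → C)) = min(0.87, 0.38) = 0.38

0.38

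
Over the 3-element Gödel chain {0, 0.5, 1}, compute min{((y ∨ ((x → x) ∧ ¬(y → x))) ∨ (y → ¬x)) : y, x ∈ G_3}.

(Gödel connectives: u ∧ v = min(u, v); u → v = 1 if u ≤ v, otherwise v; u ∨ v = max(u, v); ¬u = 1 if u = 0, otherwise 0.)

The minimum is attained at y = 0.5, x = 0.5:
  (x → x): 0.5 ≤ 0.5, so result = 1
  (y → x): 0.5 ≤ 0.5, so result = 1
  ¬(y → x): Gödel ¬ of 1 = 0 (operand ≠ 0)
  ((x → x) ∧ ¬(y → x)) = min(1, 0) = 0
  (y ∨ ((x → x) ∧ ¬(y → x))) = max(0.5, 0) = 0.5
  ¬x: Gödel ¬ of 0.5 = 0 (operand ≠ 0)
  (y → ¬x): 0.5 > 0, so result = 0
  ((y ∨ ((x → x) ∧ ¬(y → x))) ∨ (y → ¬x)) = max(0.5, 0) = 0.5
Checking all 9 assignments confirms none give a value below 0.50.

0.50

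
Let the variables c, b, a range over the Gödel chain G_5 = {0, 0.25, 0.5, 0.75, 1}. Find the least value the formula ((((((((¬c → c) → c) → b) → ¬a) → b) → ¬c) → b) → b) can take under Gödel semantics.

0.25

The minimum is attained at c = 0.25, b = 0.25, a = 0:
  ¬c: Gödel ¬ of 0.25 = 0 (operand ≠ 0)
  (¬c → c): 0 ≤ 0.25, so result = 1
  ((¬c → c) → c): 1 > 0.25, so result = 0.25
  (((¬c → c) → c) → b): 0.25 ≤ 0.25, so result = 1
  ¬a: Gödel ¬ of 0 = 1 (operand is 0)
  ((((¬c → c) → c) → b) → ¬a): 1 ≤ 1, so result = 1
  (((((¬c → c) → c) → b) → ¬a) → b): 1 > 0.25, so result = 0.25
  ¬c: Gödel ¬ of 0.25 = 0 (operand ≠ 0)
  ((((((¬c → c) → c) → b) → ¬a) → b) → ¬c): 0.25 > 0, so result = 0
  (((((((¬c → c) → c) → b) → ¬a) → b) → ¬c) → b): 0 ≤ 0.25, so result = 1
  ((((((((¬c → c) → c) → b) → ¬a) → b) → ¬c) → b) → b): 1 > 0.25, so result = 0.25
Checking all 125 assignments confirms none give a value below 0.25.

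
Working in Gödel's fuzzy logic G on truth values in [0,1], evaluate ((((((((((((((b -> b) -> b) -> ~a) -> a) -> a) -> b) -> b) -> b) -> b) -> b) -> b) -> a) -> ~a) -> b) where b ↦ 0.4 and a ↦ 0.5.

(b -> b): 0.4 ≤ 0.4, so result = 1
((b -> b) -> b): 1 > 0.4, so result = 0.4
~a: Gödel ¬ of 0.5 = 0 (operand ≠ 0)
(((b -> b) -> b) -> ~a): 0.4 > 0, so result = 0
((((b -> b) -> b) -> ~a) -> a): 0 ≤ 0.5, so result = 1
(((((b -> b) -> b) -> ~a) -> a) -> a): 1 > 0.5, so result = 0.5
((((((b -> b) -> b) -> ~a) -> a) -> a) -> b): 0.5 > 0.4, so result = 0.4
(((((((b -> b) -> b) -> ~a) -> a) -> a) -> b) -> b): 0.4 ≤ 0.4, so result = 1
((((((((b -> b) -> b) -> ~a) -> a) -> a) -> b) -> b) -> b): 1 > 0.4, so result = 0.4
(((((((((b -> b) -> b) -> ~a) -> a) -> a) -> b) -> b) -> b) -> b): 0.4 ≤ 0.4, so result = 1
((((((((((b -> b) -> b) -> ~a) -> a) -> a) -> b) -> b) -> b) -> b) -> b): 1 > 0.4, so result = 0.4
(((((((((((b -> b) -> b) -> ~a) -> a) -> a) -> b) -> b) -> b) -> b) -> b) -> b): 0.4 ≤ 0.4, so result = 1
((((((((((((b -> b) -> b) -> ~a) -> a) -> a) -> b) -> b) -> b) -> b) -> b) -> b) -> a): 1 > 0.5, so result = 0.5
~a: Gödel ¬ of 0.5 = 0 (operand ≠ 0)
(((((((((((((b -> b) -> b) -> ~a) -> a) -> a) -> b) -> b) -> b) -> b) -> b) -> b) -> a) -> ~a): 0.5 > 0, so result = 0
((((((((((((((b -> b) -> b) -> ~a) -> a) -> a) -> b) -> b) -> b) -> b) -> b) -> b) -> a) -> ~a) -> b): 0 ≤ 0.4, so result = 1

1.00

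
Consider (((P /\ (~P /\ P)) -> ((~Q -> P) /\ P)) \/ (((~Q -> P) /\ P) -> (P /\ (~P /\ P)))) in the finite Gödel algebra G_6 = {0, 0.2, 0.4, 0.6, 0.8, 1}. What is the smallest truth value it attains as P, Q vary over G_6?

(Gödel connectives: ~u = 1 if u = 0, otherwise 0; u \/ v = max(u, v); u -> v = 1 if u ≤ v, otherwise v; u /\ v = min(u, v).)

Every assignment gives 1. For instance at P = 0, Q = 0:
  ~P: Gödel ¬ of 0 = 1 (operand is 0)
  (~P /\ P) = min(1, 0) = 0
  (P /\ (~P /\ P)) = min(0, 0) = 0
  ~Q: Gödel ¬ of 0 = 1 (operand is 0)
  (~Q -> P): 1 > 0, so result = 0
  ((~Q -> P) /\ P) = min(0, 0) = 0
  ((P /\ (~P /\ P)) -> ((~Q -> P) /\ P)): 0 ≤ 0, so result = 1
  ~Q: Gödel ¬ of 0 = 1 (operand is 0)
  (~Q -> P): 1 > 0, so result = 0
  ((~Q -> P) /\ P) = min(0, 0) = 0
  ~P: Gödel ¬ of 0 = 1 (operand is 0)
  (~P /\ P) = min(1, 0) = 0
  (P /\ (~P /\ P)) = min(0, 0) = 0
  (((~Q -> P) /\ P) -> (P /\ (~P /\ P))): 0 ≤ 0, so result = 1
  (((P /\ (~P /\ P)) -> ((~Q -> P) /\ P)) \/ (((~Q -> P) /\ P) -> (P /\ (~P /\ P)))) = max(1, 1) = 1
All 36 assignments give value 1 — the formula is a G_6-tautology.

1.00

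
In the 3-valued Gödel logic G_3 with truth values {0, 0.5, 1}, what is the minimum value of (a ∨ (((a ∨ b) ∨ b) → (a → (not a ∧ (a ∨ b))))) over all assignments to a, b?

0.50

The minimum is attained at a = 0.5, b = 0:
  (a ∨ b) = max(0.5, 0) = 0.5
  ((a ∨ b) ∨ b) = max(0.5, 0) = 0.5
  not a: Gödel ¬ of 0.5 = 0 (operand ≠ 0)
  (a ∨ b) = max(0.5, 0) = 0.5
  (not a ∧ (a ∨ b)) = min(0, 0.5) = 0
  (a → (not a ∧ (a ∨ b))): 0.5 > 0, so result = 0
  (((a ∨ b) ∨ b) → (a → (not a ∧ (a ∨ b)))): 0.5 > 0, so result = 0
  (a ∨ (((a ∨ b) ∨ b) → (a → (not a ∧ (a ∨ b))))) = max(0.5, 0) = 0.5
Checking all 9 assignments confirms none give a value below 0.50.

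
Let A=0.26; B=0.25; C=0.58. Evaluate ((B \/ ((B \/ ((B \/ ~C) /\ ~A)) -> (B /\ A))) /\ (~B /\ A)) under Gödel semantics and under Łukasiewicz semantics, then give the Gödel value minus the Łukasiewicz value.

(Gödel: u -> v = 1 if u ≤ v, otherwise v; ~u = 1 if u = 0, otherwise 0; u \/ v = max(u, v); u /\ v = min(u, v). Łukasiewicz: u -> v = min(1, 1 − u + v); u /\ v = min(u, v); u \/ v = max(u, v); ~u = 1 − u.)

Gödel evaluation:
  ~C: Gödel ¬ of 0.58 = 0 (operand ≠ 0)
  (B \/ ~C) = max(0.25, 0) = 0.25
  ~A: Gödel ¬ of 0.26 = 0 (operand ≠ 0)
  ((B \/ ~C) /\ ~A) = min(0.25, 0) = 0
  (B \/ ((B \/ ~C) /\ ~A)) = max(0.25, 0) = 0.25
  (B /\ A) = min(0.25, 0.26) = 0.25
  ((B \/ ((B \/ ~C) /\ ~A)) -> (B /\ A)): 0.25 ≤ 0.25, so result = 1
  (B \/ ((B \/ ((B \/ ~C) /\ ~A)) -> (B /\ A))) = max(0.25, 1) = 1
  ~B: Gödel ¬ of 0.25 = 0 (operand ≠ 0)
  (~B /\ A) = min(0, 0.26) = 0
  ((B \/ ((B \/ ((B \/ ~C) /\ ~A)) -> (B /\ A))) /\ (~B /\ A)) = min(1, 0) = 0
  Gödel value = 0
Łukasiewicz evaluation:
  ~C: Łukasiewicz ¬ gives 1 − 0.58 = 0.42
  (B \/ ~C) = max(0.25, 0.42) = 0.42
  ~A: Łukasiewicz ¬ gives 1 − 0.26 = 0.74
  ((B \/ ~C) /\ ~A) = min(0.42, 0.74) = 0.42
  (B \/ ((B \/ ~C) /\ ~A)) = max(0.25, 0.42) = 0.42
  (B /\ A) = min(0.25, 0.26) = 0.25
  ((B \/ ((B \/ ~C) /\ ~A)) -> (B /\ A)): min(1, 1 − 0.42 + 0.25) = 0.83
  (B \/ ((B \/ ((B \/ ~C) /\ ~A)) -> (B /\ A))) = max(0.25, 0.83) = 0.83
  ~B: Łukasiewicz ¬ gives 1 − 0.25 = 0.75
  (~B /\ A) = min(0.75, 0.26) = 0.26
  ((B \/ ((B \/ ((B \/ ~C) /\ ~A)) -> (B /\ A))) /\ (~B /\ A)) = min(0.83, 0.26) = 0.26
  Łukasiewicz value = 0.26
Difference: 0 − 0.26 = -0.26

-0.26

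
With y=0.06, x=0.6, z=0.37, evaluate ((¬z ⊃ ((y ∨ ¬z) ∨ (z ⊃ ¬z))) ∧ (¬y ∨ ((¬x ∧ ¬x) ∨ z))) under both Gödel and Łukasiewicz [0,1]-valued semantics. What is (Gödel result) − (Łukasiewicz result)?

-0.57

Gödel evaluation:
  ¬z: Gödel ¬ of 0.37 = 0 (operand ≠ 0)
  ¬z: Gödel ¬ of 0.37 = 0 (operand ≠ 0)
  (y ∨ ¬z) = max(0.06, 0) = 0.06
  ¬z: Gödel ¬ of 0.37 = 0 (operand ≠ 0)
  (z ⊃ ¬z): 0.37 > 0, so result = 0
  ((y ∨ ¬z) ∨ (z ⊃ ¬z)) = max(0.06, 0) = 0.06
  (¬z ⊃ ((y ∨ ¬z) ∨ (z ⊃ ¬z))): 0 ≤ 0.06, so result = 1
  ¬y: Gödel ¬ of 0.06 = 0 (operand ≠ 0)
  ¬x: Gödel ¬ of 0.6 = 0 (operand ≠ 0)
  ¬x: Gödel ¬ of 0.6 = 0 (operand ≠ 0)
  (¬x ∧ ¬x) = min(0, 0) = 0
  ((¬x ∧ ¬x) ∨ z) = max(0, 0.37) = 0.37
  (¬y ∨ ((¬x ∧ ¬x) ∨ z)) = max(0, 0.37) = 0.37
  ((¬z ⊃ ((y ∨ ¬z) ∨ (z ⊃ ¬z))) ∧ (¬y ∨ ((¬x ∧ ¬x) ∨ z))) = min(1, 0.37) = 0.37
  Gödel value = 0.37
Łukasiewicz evaluation:
  ¬z: Łukasiewicz ¬ gives 1 − 0.37 = 0.63
  ¬z: Łukasiewicz ¬ gives 1 − 0.37 = 0.63
  (y ∨ ¬z) = max(0.06, 0.63) = 0.63
  ¬z: Łukasiewicz ¬ gives 1 − 0.37 = 0.63
  (z ⊃ ¬z): min(1, 1 − 0.37 + 0.63) = 1
  ((y ∨ ¬z) ∨ (z ⊃ ¬z)) = max(0.63, 1) = 1
  (¬z ⊃ ((y ∨ ¬z) ∨ (z ⊃ ¬z))): min(1, 1 − 0.63 + 1) = 1
  ¬y: Łukasiewicz ¬ gives 1 − 0.06 = 0.94
  ¬x: Łukasiewicz ¬ gives 1 − 0.6 = 0.4
  ¬x: Łukasiewicz ¬ gives 1 − 0.6 = 0.4
  (¬x ∧ ¬x) = min(0.4, 0.4) = 0.4
  ((¬x ∧ ¬x) ∨ z) = max(0.4, 0.37) = 0.4
  (¬y ∨ ((¬x ∧ ¬x) ∨ z)) = max(0.94, 0.4) = 0.94
  ((¬z ⊃ ((y ∨ ¬z) ∨ (z ⊃ ¬z))) ∧ (¬y ∨ ((¬x ∧ ¬x) ∨ z))) = min(1, 0.94) = 0.94
  Łukasiewicz value = 0.94
Difference: 0.37 − 0.94 = -0.57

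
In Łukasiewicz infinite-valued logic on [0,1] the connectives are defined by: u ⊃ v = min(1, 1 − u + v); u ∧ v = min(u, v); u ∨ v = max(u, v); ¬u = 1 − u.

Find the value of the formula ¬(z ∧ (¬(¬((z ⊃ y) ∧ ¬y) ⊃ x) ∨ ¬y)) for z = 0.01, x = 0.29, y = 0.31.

(z ⊃ y): min(1, 1 − 0.01 + 0.31) = 1
¬y: Łukasiewicz ¬ gives 1 − 0.31 = 0.69
((z ⊃ y) ∧ ¬y) = min(1, 0.69) = 0.69
¬((z ⊃ y) ∧ ¬y): Łukasiewicz ¬ gives 1 − 0.69 = 0.31
(¬((z ⊃ y) ∧ ¬y) ⊃ x): min(1, 1 − 0.31 + 0.29) = 0.98
¬(¬((z ⊃ y) ∧ ¬y) ⊃ x): Łukasiewicz ¬ gives 1 − 0.98 = 0.02
¬y: Łukasiewicz ¬ gives 1 − 0.31 = 0.69
(¬(¬((z ⊃ y) ∧ ¬y) ⊃ x) ∨ ¬y) = max(0.02, 0.69) = 0.69
(z ∧ (¬(¬((z ⊃ y) ∧ ¬y) ⊃ x) ∨ ¬y)) = min(0.01, 0.69) = 0.01
¬(z ∧ (¬(¬((z ⊃ y) ∧ ¬y) ⊃ x) ∨ ¬y)): Łukasiewicz ¬ gives 1 − 0.01 = 0.99

0.99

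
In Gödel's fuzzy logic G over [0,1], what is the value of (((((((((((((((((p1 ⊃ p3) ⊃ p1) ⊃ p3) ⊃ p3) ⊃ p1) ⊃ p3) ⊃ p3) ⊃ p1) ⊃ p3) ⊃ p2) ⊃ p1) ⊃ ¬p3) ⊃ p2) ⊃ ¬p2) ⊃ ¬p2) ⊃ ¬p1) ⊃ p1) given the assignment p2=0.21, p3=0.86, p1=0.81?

1.00

(p1 ⊃ p3): 0.81 ≤ 0.86, so result = 1
((p1 ⊃ p3) ⊃ p1): 1 > 0.81, so result = 0.81
(((p1 ⊃ p3) ⊃ p1) ⊃ p3): 0.81 ≤ 0.86, so result = 1
((((p1 ⊃ p3) ⊃ p1) ⊃ p3) ⊃ p3): 1 > 0.86, so result = 0.86
(((((p1 ⊃ p3) ⊃ p1) ⊃ p3) ⊃ p3) ⊃ p1): 0.86 > 0.81, so result = 0.81
((((((p1 ⊃ p3) ⊃ p1) ⊃ p3) ⊃ p3) ⊃ p1) ⊃ p3): 0.81 ≤ 0.86, so result = 1
(((((((p1 ⊃ p3) ⊃ p1) ⊃ p3) ⊃ p3) ⊃ p1) ⊃ p3) ⊃ p3): 1 > 0.86, so result = 0.86
((((((((p1 ⊃ p3) ⊃ p1) ⊃ p3) ⊃ p3) ⊃ p1) ⊃ p3) ⊃ p3) ⊃ p1): 0.86 > 0.81, so result = 0.81
(((((((((p1 ⊃ p3) ⊃ p1) ⊃ p3) ⊃ p3) ⊃ p1) ⊃ p3) ⊃ p3) ⊃ p1) ⊃ p3): 0.81 ≤ 0.86, so result = 1
((((((((((p1 ⊃ p3) ⊃ p1) ⊃ p3) ⊃ p3) ⊃ p1) ⊃ p3) ⊃ p3) ⊃ p1) ⊃ p3) ⊃ p2): 1 > 0.21, so result = 0.21
(((((((((((p1 ⊃ p3) ⊃ p1) ⊃ p3) ⊃ p3) ⊃ p1) ⊃ p3) ⊃ p3) ⊃ p1) ⊃ p3) ⊃ p2) ⊃ p1): 0.21 ≤ 0.81, so result = 1
¬p3: Gödel ¬ of 0.86 = 0 (operand ≠ 0)
((((((((((((p1 ⊃ p3) ⊃ p1) ⊃ p3) ⊃ p3) ⊃ p1) ⊃ p3) ⊃ p3) ⊃ p1) ⊃ p3) ⊃ p2) ⊃ p1) ⊃ ¬p3): 1 > 0, so result = 0
(((((((((((((p1 ⊃ p3) ⊃ p1) ⊃ p3) ⊃ p3) ⊃ p1) ⊃ p3) ⊃ p3) ⊃ p1) ⊃ p3) ⊃ p2) ⊃ p1) ⊃ ¬p3) ⊃ p2): 0 ≤ 0.21, so result = 1
¬p2: Gödel ¬ of 0.21 = 0 (operand ≠ 0)
((((((((((((((p1 ⊃ p3) ⊃ p1) ⊃ p3) ⊃ p3) ⊃ p1) ⊃ p3) ⊃ p3) ⊃ p1) ⊃ p3) ⊃ p2) ⊃ p1) ⊃ ¬p3) ⊃ p2) ⊃ ¬p2): 1 > 0, so result = 0
¬p2: Gödel ¬ of 0.21 = 0 (operand ≠ 0)
(((((((((((((((p1 ⊃ p3) ⊃ p1) ⊃ p3) ⊃ p3) ⊃ p1) ⊃ p3) ⊃ p3) ⊃ p1) ⊃ p3) ⊃ p2) ⊃ p1) ⊃ ¬p3) ⊃ p2) ⊃ ¬p2) ⊃ ¬p2): 0 ≤ 0, so result = 1
¬p1: Gödel ¬ of 0.81 = 0 (operand ≠ 0)
((((((((((((((((p1 ⊃ p3) ⊃ p1) ⊃ p3) ⊃ p3) ⊃ p1) ⊃ p3) ⊃ p3) ⊃ p1) ⊃ p3) ⊃ p2) ⊃ p1) ⊃ ¬p3) ⊃ p2) ⊃ ¬p2) ⊃ ¬p2) ⊃ ¬p1): 1 > 0, so result = 0
(((((((((((((((((p1 ⊃ p3) ⊃ p1) ⊃ p3) ⊃ p3) ⊃ p1) ⊃ p3) ⊃ p3) ⊃ p1) ⊃ p3) ⊃ p2) ⊃ p1) ⊃ ¬p3) ⊃ p2) ⊃ ¬p2) ⊃ ¬p2) ⊃ ¬p1) ⊃ p1): 0 ≤ 0.81, so result = 1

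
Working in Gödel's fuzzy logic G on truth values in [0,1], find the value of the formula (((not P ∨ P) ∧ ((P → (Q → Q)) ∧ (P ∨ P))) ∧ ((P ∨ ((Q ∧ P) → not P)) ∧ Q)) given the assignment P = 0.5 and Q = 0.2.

0.20

not P: Gödel ¬ of 0.5 = 0 (operand ≠ 0)
(not P ∨ P) = max(0, 0.5) = 0.5
(Q → Q): 0.2 ≤ 0.2, so result = 1
(P → (Q → Q)): 0.5 ≤ 1, so result = 1
(P ∨ P) = max(0.5, 0.5) = 0.5
((P → (Q → Q)) ∧ (P ∨ P)) = min(1, 0.5) = 0.5
((not P ∨ P) ∧ ((P → (Q → Q)) ∧ (P ∨ P))) = min(0.5, 0.5) = 0.5
(Q ∧ P) = min(0.2, 0.5) = 0.2
not P: Gödel ¬ of 0.5 = 0 (operand ≠ 0)
((Q ∧ P) → not P): 0.2 > 0, so result = 0
(P ∨ ((Q ∧ P) → not P)) = max(0.5, 0) = 0.5
((P ∨ ((Q ∧ P) → not P)) ∧ Q) = min(0.5, 0.2) = 0.2
(((not P ∨ P) ∧ ((P → (Q → Q)) ∧ (P ∨ P))) ∧ ((P ∨ ((Q ∧ P) → not P)) ∧ Q)) = min(0.5, 0.2) = 0.2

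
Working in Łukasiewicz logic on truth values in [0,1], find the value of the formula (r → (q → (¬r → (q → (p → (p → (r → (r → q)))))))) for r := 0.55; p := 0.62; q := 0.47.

1.00

¬r: Łukasiewicz ¬ gives 1 − 0.55 = 0.45
(r → q): min(1, 1 − 0.55 + 0.47) = 0.92
(r → (r → q)): min(1, 1 − 0.55 + 0.92) = 1
(p → (r → (r → q))): min(1, 1 − 0.62 + 1) = 1
(p → (p → (r → (r → q)))): min(1, 1 − 0.62 + 1) = 1
(q → (p → (p → (r → (r → q))))): min(1, 1 − 0.47 + 1) = 1
(¬r → (q → (p → (p → (r → (r → q)))))): min(1, 1 − 0.45 + 1) = 1
(q → (¬r → (q → (p → (p → (r → (r → q))))))): min(1, 1 − 0.47 + 1) = 1
(r → (q → (¬r → (q → (p → (p → (r → (r → q)))))))): min(1, 1 − 0.55 + 1) = 1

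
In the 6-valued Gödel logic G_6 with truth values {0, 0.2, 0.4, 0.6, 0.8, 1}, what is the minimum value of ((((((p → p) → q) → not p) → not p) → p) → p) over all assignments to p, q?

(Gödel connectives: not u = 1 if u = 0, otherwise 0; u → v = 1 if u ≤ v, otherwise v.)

The minimum is attained at p = 0.2, q = 0:
  (p → p): 0.2 ≤ 0.2, so result = 1
  ((p → p) → q): 1 > 0, so result = 0
  not p: Gödel ¬ of 0.2 = 0 (operand ≠ 0)
  (((p → p) → q) → not p): 0 ≤ 0, so result = 1
  not p: Gödel ¬ of 0.2 = 0 (operand ≠ 0)
  ((((p → p) → q) → not p) → not p): 1 > 0, so result = 0
  (((((p → p) → q) → not p) → not p) → p): 0 ≤ 0.2, so result = 1
  ((((((p → p) → q) → not p) → not p) → p) → p): 1 > 0.2, so result = 0.2
Checking all 36 assignments confirms none give a value below 0.20.

0.20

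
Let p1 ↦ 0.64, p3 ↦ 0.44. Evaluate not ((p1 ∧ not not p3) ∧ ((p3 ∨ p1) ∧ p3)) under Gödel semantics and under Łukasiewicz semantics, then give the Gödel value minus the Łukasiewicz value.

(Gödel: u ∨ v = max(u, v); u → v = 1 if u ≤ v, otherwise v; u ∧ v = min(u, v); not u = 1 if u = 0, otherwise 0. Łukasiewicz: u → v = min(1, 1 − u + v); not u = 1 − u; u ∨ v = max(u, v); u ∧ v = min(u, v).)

-0.56

Gödel evaluation:
  not p3: Gödel ¬ of 0.44 = 0 (operand ≠ 0)
  not not p3: Gödel ¬ of 0 = 1 (operand is 0)
  (p1 ∧ not not p3) = min(0.64, 1) = 0.64
  (p3 ∨ p1) = max(0.44, 0.64) = 0.64
  ((p3 ∨ p1) ∧ p3) = min(0.64, 0.44) = 0.44
  ((p1 ∧ not not p3) ∧ ((p3 ∨ p1) ∧ p3)) = min(0.64, 0.44) = 0.44
  not ((p1 ∧ not not p3) ∧ ((p3 ∨ p1) ∧ p3)): Gödel ¬ of 0.44 = 0 (operand ≠ 0)
  Gödel value = 0
Łukasiewicz evaluation:
  not p3: Łukasiewicz ¬ gives 1 − 0.44 = 0.56
  not not p3: Łukasiewicz ¬ gives 1 − 0.56 = 0.44
  (p1 ∧ not not p3) = min(0.64, 0.44) = 0.44
  (p3 ∨ p1) = max(0.44, 0.64) = 0.64
  ((p3 ∨ p1) ∧ p3) = min(0.64, 0.44) = 0.44
  ((p1 ∧ not not p3) ∧ ((p3 ∨ p1) ∧ p3)) = min(0.44, 0.44) = 0.44
  not ((p1 ∧ not not p3) ∧ ((p3 ∨ p1) ∧ p3)): Łukasiewicz ¬ gives 1 − 0.44 = 0.56
  Łukasiewicz value = 0.56
Difference: 0 − 0.56 = -0.56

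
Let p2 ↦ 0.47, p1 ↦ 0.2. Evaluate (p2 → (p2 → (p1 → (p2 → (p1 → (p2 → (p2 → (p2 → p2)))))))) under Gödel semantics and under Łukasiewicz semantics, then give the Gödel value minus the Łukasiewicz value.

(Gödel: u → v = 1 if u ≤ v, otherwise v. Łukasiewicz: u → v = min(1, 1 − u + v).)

Gödel evaluation:
  (p2 → p2): 0.47 ≤ 0.47, so result = 1
  (p2 → (p2 → p2)): 0.47 ≤ 1, so result = 1
  (p2 → (p2 → (p2 → p2))): 0.47 ≤ 1, so result = 1
  (p1 → (p2 → (p2 → (p2 → p2)))): 0.2 ≤ 1, so result = 1
  (p2 → (p1 → (p2 → (p2 → (p2 → p2))))): 0.47 ≤ 1, so result = 1
  (p1 → (p2 → (p1 → (p2 → (p2 → (p2 → p2)))))): 0.2 ≤ 1, so result = 1
  (p2 → (p1 → (p2 → (p1 → (p2 → (p2 → (p2 → p2))))))): 0.47 ≤ 1, so result = 1
  (p2 → (p2 → (p1 → (p2 → (p1 → (p2 → (p2 → (p2 → p2)))))))): 0.47 ≤ 1, so result = 1
  Gödel value = 1
Łukasiewicz evaluation:
  (p2 → p2): min(1, 1 − 0.47 + 0.47) = 1
  (p2 → (p2 → p2)): min(1, 1 − 0.47 + 1) = 1
  (p2 → (p2 → (p2 → p2))): min(1, 1 − 0.47 + 1) = 1
  (p1 → (p2 → (p2 → (p2 → p2)))): min(1, 1 − 0.2 + 1) = 1
  (p2 → (p1 → (p2 → (p2 → (p2 → p2))))): min(1, 1 − 0.47 + 1) = 1
  (p1 → (p2 → (p1 → (p2 → (p2 → (p2 → p2)))))): min(1, 1 − 0.2 + 1) = 1
  (p2 → (p1 → (p2 → (p1 → (p2 → (p2 → (p2 → p2))))))): min(1, 1 − 0.47 + 1) = 1
  (p2 → (p2 → (p1 → (p2 → (p1 → (p2 → (p2 → (p2 → p2)))))))): min(1, 1 − 0.47 + 1) = 1
  Łukasiewicz value = 1
Difference: 1 − 1 = 0.00

0.00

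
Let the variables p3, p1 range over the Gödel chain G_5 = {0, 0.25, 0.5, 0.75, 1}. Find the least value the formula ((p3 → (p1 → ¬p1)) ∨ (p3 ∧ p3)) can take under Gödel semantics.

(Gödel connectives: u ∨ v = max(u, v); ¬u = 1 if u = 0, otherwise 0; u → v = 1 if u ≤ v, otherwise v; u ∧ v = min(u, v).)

0.25

The minimum is attained at p3 = 0.25, p1 = 0.25:
  ¬p1: Gödel ¬ of 0.25 = 0 (operand ≠ 0)
  (p1 → ¬p1): 0.25 > 0, so result = 0
  (p3 → (p1 → ¬p1)): 0.25 > 0, so result = 0
  (p3 ∧ p3) = min(0.25, 0.25) = 0.25
  ((p3 → (p1 → ¬p1)) ∨ (p3 ∧ p3)) = max(0, 0.25) = 0.25
Checking all 25 assignments confirms none give a value below 0.25.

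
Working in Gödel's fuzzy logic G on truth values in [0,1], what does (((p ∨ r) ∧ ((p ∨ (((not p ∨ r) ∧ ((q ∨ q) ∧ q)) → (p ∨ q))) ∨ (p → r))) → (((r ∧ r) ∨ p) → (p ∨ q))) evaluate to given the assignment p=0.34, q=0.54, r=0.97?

0.54

(p ∨ r) = max(0.34, 0.97) = 0.97
not p: Gödel ¬ of 0.34 = 0 (operand ≠ 0)
(not p ∨ r) = max(0, 0.97) = 0.97
(q ∨ q) = max(0.54, 0.54) = 0.54
((q ∨ q) ∧ q) = min(0.54, 0.54) = 0.54
((not p ∨ r) ∧ ((q ∨ q) ∧ q)) = min(0.97, 0.54) = 0.54
(p ∨ q) = max(0.34, 0.54) = 0.54
(((not p ∨ r) ∧ ((q ∨ q) ∧ q)) → (p ∨ q)): 0.54 ≤ 0.54, so result = 1
(p ∨ (((not p ∨ r) ∧ ((q ∨ q) ∧ q)) → (p ∨ q))) = max(0.34, 1) = 1
(p → r): 0.34 ≤ 0.97, so result = 1
((p ∨ (((not p ∨ r) ∧ ((q ∨ q) ∧ q)) → (p ∨ q))) ∨ (p → r)) = max(1, 1) = 1
((p ∨ r) ∧ ((p ∨ (((not p ∨ r) ∧ ((q ∨ q) ∧ q)) → (p ∨ q))) ∨ (p → r))) = min(0.97, 1) = 0.97
(r ∧ r) = min(0.97, 0.97) = 0.97
((r ∧ r) ∨ p) = max(0.97, 0.34) = 0.97
(p ∨ q) = max(0.34, 0.54) = 0.54
(((r ∧ r) ∨ p) → (p ∨ q)): 0.97 > 0.54, so result = 0.54
(((p ∨ r) ∧ ((p ∨ (((not p ∨ r) ∧ ((q ∨ q) ∧ q)) → (p ∨ q))) ∨ (p → r))) → (((r ∧ r) ∨ p) → (p ∨ q))): 0.97 > 0.54, so result = 0.54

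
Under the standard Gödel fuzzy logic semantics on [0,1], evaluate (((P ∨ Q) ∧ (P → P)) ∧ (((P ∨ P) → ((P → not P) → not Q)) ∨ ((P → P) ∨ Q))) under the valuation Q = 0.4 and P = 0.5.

0.50

(P ∨ Q) = max(0.5, 0.4) = 0.5
(P → P): 0.5 ≤ 0.5, so result = 1
((P ∨ Q) ∧ (P → P)) = min(0.5, 1) = 0.5
(P ∨ P) = max(0.5, 0.5) = 0.5
not P: Gödel ¬ of 0.5 = 0 (operand ≠ 0)
(P → not P): 0.5 > 0, so result = 0
not Q: Gödel ¬ of 0.4 = 0 (operand ≠ 0)
((P → not P) → not Q): 0 ≤ 0, so result = 1
((P ∨ P) → ((P → not P) → not Q)): 0.5 ≤ 1, so result = 1
(P → P): 0.5 ≤ 0.5, so result = 1
((P → P) ∨ Q) = max(1, 0.4) = 1
(((P ∨ P) → ((P → not P) → not Q)) ∨ ((P → P) ∨ Q)) = max(1, 1) = 1
(((P ∨ Q) ∧ (P → P)) ∧ (((P ∨ P) → ((P → not P) → not Q)) ∨ ((P → P) ∨ Q))) = min(0.5, 1) = 0.5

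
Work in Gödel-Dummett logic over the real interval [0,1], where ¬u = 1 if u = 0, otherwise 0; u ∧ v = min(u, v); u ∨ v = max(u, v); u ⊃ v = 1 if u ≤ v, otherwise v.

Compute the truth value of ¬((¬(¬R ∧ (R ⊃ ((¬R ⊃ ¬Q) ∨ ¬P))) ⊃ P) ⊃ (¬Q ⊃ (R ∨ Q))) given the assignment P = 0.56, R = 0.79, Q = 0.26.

¬R: Gödel ¬ of 0.79 = 0 (operand ≠ 0)
¬R: Gödel ¬ of 0.79 = 0 (operand ≠ 0)
¬Q: Gödel ¬ of 0.26 = 0 (operand ≠ 0)
(¬R ⊃ ¬Q): 0 ≤ 0, so result = 1
¬P: Gödel ¬ of 0.56 = 0 (operand ≠ 0)
((¬R ⊃ ¬Q) ∨ ¬P) = max(1, 0) = 1
(R ⊃ ((¬R ⊃ ¬Q) ∨ ¬P)): 0.79 ≤ 1, so result = 1
(¬R ∧ (R ⊃ ((¬R ⊃ ¬Q) ∨ ¬P))) = min(0, 1) = 0
¬(¬R ∧ (R ⊃ ((¬R ⊃ ¬Q) ∨ ¬P))): Gödel ¬ of 0 = 1 (operand is 0)
(¬(¬R ∧ (R ⊃ ((¬R ⊃ ¬Q) ∨ ¬P))) ⊃ P): 1 > 0.56, so result = 0.56
¬Q: Gödel ¬ of 0.26 = 0 (operand ≠ 0)
(R ∨ Q) = max(0.79, 0.26) = 0.79
(¬Q ⊃ (R ∨ Q)): 0 ≤ 0.79, so result = 1
((¬(¬R ∧ (R ⊃ ((¬R ⊃ ¬Q) ∨ ¬P))) ⊃ P) ⊃ (¬Q ⊃ (R ∨ Q))): 0.56 ≤ 1, so result = 1
¬((¬(¬R ∧ (R ⊃ ((¬R ⊃ ¬Q) ∨ ¬P))) ⊃ P) ⊃ (¬Q ⊃ (R ∨ Q))): Gödel ¬ of 1 = 0 (operand ≠ 0)

0.00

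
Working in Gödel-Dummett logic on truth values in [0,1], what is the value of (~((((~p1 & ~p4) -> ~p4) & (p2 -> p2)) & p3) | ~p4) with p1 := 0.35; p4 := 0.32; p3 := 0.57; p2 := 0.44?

0.00

~p1: Gödel ¬ of 0.35 = 0 (operand ≠ 0)
~p4: Gödel ¬ of 0.32 = 0 (operand ≠ 0)
(~p1 & ~p4) = min(0, 0) = 0
~p4: Gödel ¬ of 0.32 = 0 (operand ≠ 0)
((~p1 & ~p4) -> ~p4): 0 ≤ 0, so result = 1
(p2 -> p2): 0.44 ≤ 0.44, so result = 1
(((~p1 & ~p4) -> ~p4) & (p2 -> p2)) = min(1, 1) = 1
((((~p1 & ~p4) -> ~p4) & (p2 -> p2)) & p3) = min(1, 0.57) = 0.57
~((((~p1 & ~p4) -> ~p4) & (p2 -> p2)) & p3): Gödel ¬ of 0.57 = 0 (operand ≠ 0)
~p4: Gödel ¬ of 0.32 = 0 (operand ≠ 0)
(~((((~p1 & ~p4) -> ~p4) & (p2 -> p2)) & p3) | ~p4) = max(0, 0) = 0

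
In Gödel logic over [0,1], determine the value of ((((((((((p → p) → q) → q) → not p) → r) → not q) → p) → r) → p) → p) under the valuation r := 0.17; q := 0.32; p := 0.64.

(p → p): 0.64 ≤ 0.64, so result = 1
((p → p) → q): 1 > 0.32, so result = 0.32
(((p → p) → q) → q): 0.32 ≤ 0.32, so result = 1
not p: Gödel ¬ of 0.64 = 0 (operand ≠ 0)
((((p → p) → q) → q) → not p): 1 > 0, so result = 0
(((((p → p) → q) → q) → not p) → r): 0 ≤ 0.17, so result = 1
not q: Gödel ¬ of 0.32 = 0 (operand ≠ 0)
((((((p → p) → q) → q) → not p) → r) → not q): 1 > 0, so result = 0
(((((((p → p) → q) → q) → not p) → r) → not q) → p): 0 ≤ 0.64, so result = 1
((((((((p → p) → q) → q) → not p) → r) → not q) → p) → r): 1 > 0.17, so result = 0.17
(((((((((p → p) → q) → q) → not p) → r) → not q) → p) → r) → p): 0.17 ≤ 0.64, so result = 1
((((((((((p → p) → q) → q) → not p) → r) → not q) → p) → r) → p) → p): 1 > 0.64, so result = 0.64

0.64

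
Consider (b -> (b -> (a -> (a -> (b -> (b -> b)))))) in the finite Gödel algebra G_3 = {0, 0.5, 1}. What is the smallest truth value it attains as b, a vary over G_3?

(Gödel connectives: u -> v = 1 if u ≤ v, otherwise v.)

1.00

Every assignment gives 1. For instance at b = 0, a = 0:
  (b -> b): 0 ≤ 0, so result = 1
  (b -> (b -> b)): 0 ≤ 1, so result = 1
  (a -> (b -> (b -> b))): 0 ≤ 1, so result = 1
  (a -> (a -> (b -> (b -> b)))): 0 ≤ 1, so result = 1
  (b -> (a -> (a -> (b -> (b -> b))))): 0 ≤ 1, so result = 1
  (b -> (b -> (a -> (a -> (b -> (b -> b)))))): 0 ≤ 1, so result = 1
All 9 assignments give value 1 — the formula is a G_3-tautology.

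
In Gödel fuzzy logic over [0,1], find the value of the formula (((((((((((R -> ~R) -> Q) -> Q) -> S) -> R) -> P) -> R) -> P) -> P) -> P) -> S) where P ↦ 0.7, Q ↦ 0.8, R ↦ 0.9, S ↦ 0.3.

~R: Gödel ¬ of 0.9 = 0 (operand ≠ 0)
(R -> ~R): 0.9 > 0, so result = 0
((R -> ~R) -> Q): 0 ≤ 0.8, so result = 1
(((R -> ~R) -> Q) -> Q): 1 > 0.8, so result = 0.8
((((R -> ~R) -> Q) -> Q) -> S): 0.8 > 0.3, so result = 0.3
(((((R -> ~R) -> Q) -> Q) -> S) -> R): 0.3 ≤ 0.9, so result = 1
((((((R -> ~R) -> Q) -> Q) -> S) -> R) -> P): 1 > 0.7, so result = 0.7
(((((((R -> ~R) -> Q) -> Q) -> S) -> R) -> P) -> R): 0.7 ≤ 0.9, so result = 1
((((((((R -> ~R) -> Q) -> Q) -> S) -> R) -> P) -> R) -> P): 1 > 0.7, so result = 0.7
(((((((((R -> ~R) -> Q) -> Q) -> S) -> R) -> P) -> R) -> P) -> P): 0.7 ≤ 0.7, so result = 1
((((((((((R -> ~R) -> Q) -> Q) -> S) -> R) -> P) -> R) -> P) -> P) -> P): 1 > 0.7, so result = 0.7
(((((((((((R -> ~R) -> Q) -> Q) -> S) -> R) -> P) -> R) -> P) -> P) -> P) -> S): 0.7 > 0.3, so result = 0.3

0.30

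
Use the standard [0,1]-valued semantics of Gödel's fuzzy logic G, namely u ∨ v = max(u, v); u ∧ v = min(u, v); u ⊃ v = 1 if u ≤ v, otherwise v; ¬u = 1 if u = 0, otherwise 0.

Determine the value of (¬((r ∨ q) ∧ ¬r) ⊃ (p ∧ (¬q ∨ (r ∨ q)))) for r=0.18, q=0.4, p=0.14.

(r ∨ q) = max(0.18, 0.4) = 0.4
¬r: Gödel ¬ of 0.18 = 0 (operand ≠ 0)
((r ∨ q) ∧ ¬r) = min(0.4, 0) = 0
¬((r ∨ q) ∧ ¬r): Gödel ¬ of 0 = 1 (operand is 0)
¬q: Gödel ¬ of 0.4 = 0 (operand ≠ 0)
(r ∨ q) = max(0.18, 0.4) = 0.4
(¬q ∨ (r ∨ q)) = max(0, 0.4) = 0.4
(p ∧ (¬q ∨ (r ∨ q))) = min(0.14, 0.4) = 0.14
(¬((r ∨ q) ∧ ¬r) ⊃ (p ∧ (¬q ∨ (r ∨ q)))): 1 > 0.14, so result = 0.14

0.14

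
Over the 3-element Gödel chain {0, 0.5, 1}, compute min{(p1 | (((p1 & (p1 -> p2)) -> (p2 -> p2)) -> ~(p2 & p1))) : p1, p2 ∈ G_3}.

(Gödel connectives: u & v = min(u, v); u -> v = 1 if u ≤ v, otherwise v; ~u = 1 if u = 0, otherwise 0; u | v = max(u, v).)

The minimum is attained at p1 = 0.5, p2 = 0.5:
  (p1 -> p2): 0.5 ≤ 0.5, so result = 1
  (p1 & (p1 -> p2)) = min(0.5, 1) = 0.5
  (p2 -> p2): 0.5 ≤ 0.5, so result = 1
  ((p1 & (p1 -> p2)) -> (p2 -> p2)): 0.5 ≤ 1, so result = 1
  (p2 & p1) = min(0.5, 0.5) = 0.5
  ~(p2 & p1): Gödel ¬ of 0.5 = 0 (operand ≠ 0)
  (((p1 & (p1 -> p2)) -> (p2 -> p2)) -> ~(p2 & p1)): 1 > 0, so result = 0
  (p1 | (((p1 & (p1 -> p2)) -> (p2 -> p2)) -> ~(p2 & p1))) = max(0.5, 0) = 0.5
Checking all 9 assignments confirms none give a value below 0.50.

0.50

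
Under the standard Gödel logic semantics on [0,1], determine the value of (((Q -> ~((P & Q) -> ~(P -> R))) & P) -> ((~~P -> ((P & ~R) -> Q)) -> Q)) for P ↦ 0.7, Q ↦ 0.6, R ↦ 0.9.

0.60

(P & Q) = min(0.7, 0.6) = 0.6
(P -> R): 0.7 ≤ 0.9, so result = 1
~(P -> R): Gödel ¬ of 1 = 0 (operand ≠ 0)
((P & Q) -> ~(P -> R)): 0.6 > 0, so result = 0
~((P & Q) -> ~(P -> R)): Gödel ¬ of 0 = 1 (operand is 0)
(Q -> ~((P & Q) -> ~(P -> R))): 0.6 ≤ 1, so result = 1
((Q -> ~((P & Q) -> ~(P -> R))) & P) = min(1, 0.7) = 0.7
~P: Gödel ¬ of 0.7 = 0 (operand ≠ 0)
~~P: Gödel ¬ of 0 = 1 (operand is 0)
~R: Gödel ¬ of 0.9 = 0 (operand ≠ 0)
(P & ~R) = min(0.7, 0) = 0
((P & ~R) -> Q): 0 ≤ 0.6, so result = 1
(~~P -> ((P & ~R) -> Q)): 1 ≤ 1, so result = 1
((~~P -> ((P & ~R) -> Q)) -> Q): 1 > 0.6, so result = 0.6
(((Q -> ~((P & Q) -> ~(P -> R))) & P) -> ((~~P -> ((P & ~R) -> Q)) -> Q)): 0.7 > 0.6, so result = 0.6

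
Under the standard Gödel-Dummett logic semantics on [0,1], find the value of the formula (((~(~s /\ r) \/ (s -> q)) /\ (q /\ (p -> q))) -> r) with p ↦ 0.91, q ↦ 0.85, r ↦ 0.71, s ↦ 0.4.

~s: Gödel ¬ of 0.4 = 0 (operand ≠ 0)
(~s /\ r) = min(0, 0.71) = 0
~(~s /\ r): Gödel ¬ of 0 = 1 (operand is 0)
(s -> q): 0.4 ≤ 0.85, so result = 1
(~(~s /\ r) \/ (s -> q)) = max(1, 1) = 1
(p -> q): 0.91 > 0.85, so result = 0.85
(q /\ (p -> q)) = min(0.85, 0.85) = 0.85
((~(~s /\ r) \/ (s -> q)) /\ (q /\ (p -> q))) = min(1, 0.85) = 0.85
(((~(~s /\ r) \/ (s -> q)) /\ (q /\ (p -> q))) -> r): 0.85 > 0.71, so result = 0.71

0.71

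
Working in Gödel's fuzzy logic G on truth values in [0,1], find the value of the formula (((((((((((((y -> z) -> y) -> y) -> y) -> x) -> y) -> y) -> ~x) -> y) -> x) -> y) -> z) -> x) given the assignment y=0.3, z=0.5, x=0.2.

(y -> z): 0.3 ≤ 0.5, so result = 1
((y -> z) -> y): 1 > 0.3, so result = 0.3
(((y -> z) -> y) -> y): 0.3 ≤ 0.3, so result = 1
((((y -> z) -> y) -> y) -> y): 1 > 0.3, so result = 0.3
(((((y -> z) -> y) -> y) -> y) -> x): 0.3 > 0.2, so result = 0.2
((((((y -> z) -> y) -> y) -> y) -> x) -> y): 0.2 ≤ 0.3, so result = 1
(((((((y -> z) -> y) -> y) -> y) -> x) -> y) -> y): 1 > 0.3, so result = 0.3
~x: Gödel ¬ of 0.2 = 0 (operand ≠ 0)
((((((((y -> z) -> y) -> y) -> y) -> x) -> y) -> y) -> ~x): 0.3 > 0, so result = 0
(((((((((y -> z) -> y) -> y) -> y) -> x) -> y) -> y) -> ~x) -> y): 0 ≤ 0.3, so result = 1
((((((((((y -> z) -> y) -> y) -> y) -> x) -> y) -> y) -> ~x) -> y) -> x): 1 > 0.2, so result = 0.2
(((((((((((y -> z) -> y) -> y) -> y) -> x) -> y) -> y) -> ~x) -> y) -> x) -> y): 0.2 ≤ 0.3, so result = 1
((((((((((((y -> z) -> y) -> y) -> y) -> x) -> y) -> y) -> ~x) -> y) -> x) -> y) -> z): 1 > 0.5, so result = 0.5
(((((((((((((y -> z) -> y) -> y) -> y) -> x) -> y) -> y) -> ~x) -> y) -> x) -> y) -> z) -> x): 0.5 > 0.2, so result = 0.2

0.20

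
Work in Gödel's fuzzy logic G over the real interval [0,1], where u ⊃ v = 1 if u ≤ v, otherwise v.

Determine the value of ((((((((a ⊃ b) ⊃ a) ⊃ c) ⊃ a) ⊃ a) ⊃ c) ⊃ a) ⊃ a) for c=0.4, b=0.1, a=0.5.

(a ⊃ b): 0.5 > 0.1, so result = 0.1
((a ⊃ b) ⊃ a): 0.1 ≤ 0.5, so result = 1
(((a ⊃ b) ⊃ a) ⊃ c): 1 > 0.4, so result = 0.4
((((a ⊃ b) ⊃ a) ⊃ c) ⊃ a): 0.4 ≤ 0.5, so result = 1
(((((a ⊃ b) ⊃ a) ⊃ c) ⊃ a) ⊃ a): 1 > 0.5, so result = 0.5
((((((a ⊃ b) ⊃ a) ⊃ c) ⊃ a) ⊃ a) ⊃ c): 0.5 > 0.4, so result = 0.4
(((((((a ⊃ b) ⊃ a) ⊃ c) ⊃ a) ⊃ a) ⊃ c) ⊃ a): 0.4 ≤ 0.5, so result = 1
((((((((a ⊃ b) ⊃ a) ⊃ c) ⊃ a) ⊃ a) ⊃ c) ⊃ a) ⊃ a): 1 > 0.5, so result = 0.5

0.50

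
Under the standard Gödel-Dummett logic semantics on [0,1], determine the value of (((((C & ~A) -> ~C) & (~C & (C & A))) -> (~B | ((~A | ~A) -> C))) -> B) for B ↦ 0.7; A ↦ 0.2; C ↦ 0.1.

0.70

~A: Gödel ¬ of 0.2 = 0 (operand ≠ 0)
(C & ~A) = min(0.1, 0) = 0
~C: Gödel ¬ of 0.1 = 0 (operand ≠ 0)
((C & ~A) -> ~C): 0 ≤ 0, so result = 1
~C: Gödel ¬ of 0.1 = 0 (operand ≠ 0)
(C & A) = min(0.1, 0.2) = 0.1
(~C & (C & A)) = min(0, 0.1) = 0
(((C & ~A) -> ~C) & (~C & (C & A))) = min(1, 0) = 0
~B: Gödel ¬ of 0.7 = 0 (operand ≠ 0)
~A: Gödel ¬ of 0.2 = 0 (operand ≠ 0)
~A: Gödel ¬ of 0.2 = 0 (operand ≠ 0)
(~A | ~A) = max(0, 0) = 0
((~A | ~A) -> C): 0 ≤ 0.1, so result = 1
(~B | ((~A | ~A) -> C)) = max(0, 1) = 1
((((C & ~A) -> ~C) & (~C & (C & A))) -> (~B | ((~A | ~A) -> C))): 0 ≤ 1, so result = 1
(((((C & ~A) -> ~C) & (~C & (C & A))) -> (~B | ((~A | ~A) -> C))) -> B): 1 > 0.7, so result = 0.7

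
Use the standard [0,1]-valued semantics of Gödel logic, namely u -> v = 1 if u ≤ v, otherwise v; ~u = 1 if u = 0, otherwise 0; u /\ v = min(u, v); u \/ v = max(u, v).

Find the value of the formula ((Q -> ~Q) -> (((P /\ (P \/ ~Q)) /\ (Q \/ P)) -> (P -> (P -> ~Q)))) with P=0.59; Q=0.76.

1.00

~Q: Gödel ¬ of 0.76 = 0 (operand ≠ 0)
(Q -> ~Q): 0.76 > 0, so result = 0
~Q: Gödel ¬ of 0.76 = 0 (operand ≠ 0)
(P \/ ~Q) = max(0.59, 0) = 0.59
(P /\ (P \/ ~Q)) = min(0.59, 0.59) = 0.59
(Q \/ P) = max(0.76, 0.59) = 0.76
((P /\ (P \/ ~Q)) /\ (Q \/ P)) = min(0.59, 0.76) = 0.59
~Q: Gödel ¬ of 0.76 = 0 (operand ≠ 0)
(P -> ~Q): 0.59 > 0, so result = 0
(P -> (P -> ~Q)): 0.59 > 0, so result = 0
(((P /\ (P \/ ~Q)) /\ (Q \/ P)) -> (P -> (P -> ~Q))): 0.59 > 0, so result = 0
((Q -> ~Q) -> (((P /\ (P \/ ~Q)) /\ (Q \/ P)) -> (P -> (P -> ~Q)))): 0 ≤ 0, so result = 1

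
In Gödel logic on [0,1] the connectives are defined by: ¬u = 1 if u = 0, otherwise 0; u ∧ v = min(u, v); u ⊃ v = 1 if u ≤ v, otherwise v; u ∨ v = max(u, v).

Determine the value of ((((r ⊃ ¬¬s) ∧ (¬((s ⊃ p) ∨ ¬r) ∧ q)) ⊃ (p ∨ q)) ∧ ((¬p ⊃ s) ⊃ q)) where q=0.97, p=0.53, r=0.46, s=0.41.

0.97

¬s: Gödel ¬ of 0.41 = 0 (operand ≠ 0)
¬¬s: Gödel ¬ of 0 = 1 (operand is 0)
(r ⊃ ¬¬s): 0.46 ≤ 1, so result = 1
(s ⊃ p): 0.41 ≤ 0.53, so result = 1
¬r: Gödel ¬ of 0.46 = 0 (operand ≠ 0)
((s ⊃ p) ∨ ¬r) = max(1, 0) = 1
¬((s ⊃ p) ∨ ¬r): Gödel ¬ of 1 = 0 (operand ≠ 0)
(¬((s ⊃ p) ∨ ¬r) ∧ q) = min(0, 0.97) = 0
((r ⊃ ¬¬s) ∧ (¬((s ⊃ p) ∨ ¬r) ∧ q)) = min(1, 0) = 0
(p ∨ q) = max(0.53, 0.97) = 0.97
(((r ⊃ ¬¬s) ∧ (¬((s ⊃ p) ∨ ¬r) ∧ q)) ⊃ (p ∨ q)): 0 ≤ 0.97, so result = 1
¬p: Gödel ¬ of 0.53 = 0 (operand ≠ 0)
(¬p ⊃ s): 0 ≤ 0.41, so result = 1
((¬p ⊃ s) ⊃ q): 1 > 0.97, so result = 0.97
((((r ⊃ ¬¬s) ∧ (¬((s ⊃ p) ∨ ¬r) ∧ q)) ⊃ (p ∨ q)) ∧ ((¬p ⊃ s) ⊃ q)) = min(1, 0.97) = 0.97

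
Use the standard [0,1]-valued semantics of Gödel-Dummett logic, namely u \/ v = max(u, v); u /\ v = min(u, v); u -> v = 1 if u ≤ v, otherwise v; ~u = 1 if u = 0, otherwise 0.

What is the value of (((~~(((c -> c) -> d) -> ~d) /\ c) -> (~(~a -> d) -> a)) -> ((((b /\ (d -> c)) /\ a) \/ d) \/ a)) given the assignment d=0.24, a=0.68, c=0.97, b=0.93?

0.68

(c -> c): 0.97 ≤ 0.97, so result = 1
((c -> c) -> d): 1 > 0.24, so result = 0.24
~d: Gödel ¬ of 0.24 = 0 (operand ≠ 0)
(((c -> c) -> d) -> ~d): 0.24 > 0, so result = 0
~(((c -> c) -> d) -> ~d): Gödel ¬ of 0 = 1 (operand is 0)
~~(((c -> c) -> d) -> ~d): Gödel ¬ of 1 = 0 (operand ≠ 0)
(~~(((c -> c) -> d) -> ~d) /\ c) = min(0, 0.97) = 0
~a: Gödel ¬ of 0.68 = 0 (operand ≠ 0)
(~a -> d): 0 ≤ 0.24, so result = 1
~(~a -> d): Gödel ¬ of 1 = 0 (operand ≠ 0)
(~(~a -> d) -> a): 0 ≤ 0.68, so result = 1
((~~(((c -> c) -> d) -> ~d) /\ c) -> (~(~a -> d) -> a)): 0 ≤ 1, so result = 1
(d -> c): 0.24 ≤ 0.97, so result = 1
(b /\ (d -> c)) = min(0.93, 1) = 0.93
((b /\ (d -> c)) /\ a) = min(0.93, 0.68) = 0.68
(((b /\ (d -> c)) /\ a) \/ d) = max(0.68, 0.24) = 0.68
((((b /\ (d -> c)) /\ a) \/ d) \/ a) = max(0.68, 0.68) = 0.68
(((~~(((c -> c) -> d) -> ~d) /\ c) -> (~(~a -> d) -> a)) -> ((((b /\ (d -> c)) /\ a) \/ d) \/ a)): 1 > 0.68, so result = 0.68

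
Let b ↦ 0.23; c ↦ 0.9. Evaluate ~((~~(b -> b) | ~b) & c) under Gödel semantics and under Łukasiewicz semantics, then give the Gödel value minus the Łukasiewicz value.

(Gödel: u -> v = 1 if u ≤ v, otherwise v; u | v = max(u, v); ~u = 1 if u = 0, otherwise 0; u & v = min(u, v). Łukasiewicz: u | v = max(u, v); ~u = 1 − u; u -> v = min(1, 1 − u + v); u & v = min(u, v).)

Gödel evaluation:
  (b -> b): 0.23 ≤ 0.23, so result = 1
  ~(b -> b): Gödel ¬ of 1 = 0 (operand ≠ 0)
  ~~(b -> b): Gödel ¬ of 0 = 1 (operand is 0)
  ~b: Gödel ¬ of 0.23 = 0 (operand ≠ 0)
  (~~(b -> b) | ~b) = max(1, 0) = 1
  ((~~(b -> b) | ~b) & c) = min(1, 0.9) = 0.9
  ~((~~(b -> b) | ~b) & c): Gödel ¬ of 0.9 = 0 (operand ≠ 0)
  Gödel value = 0
Łukasiewicz evaluation:
  (b -> b): min(1, 1 − 0.23 + 0.23) = 1
  ~(b -> b): Łukasiewicz ¬ gives 1 − 1 = 0
  ~~(b -> b): Łukasiewicz ¬ gives 1 − 0 = 1
  ~b: Łukasiewicz ¬ gives 1 − 0.23 = 0.77
  (~~(b -> b) | ~b) = max(1, 0.77) = 1
  ((~~(b -> b) | ~b) & c) = min(1, 0.9) = 0.9
  ~((~~(b -> b) | ~b) & c): Łukasiewicz ¬ gives 1 − 0.9 = 0.1
  Łukasiewicz value = 0.1
Difference: 0 − 0.1 = -0.10

-0.10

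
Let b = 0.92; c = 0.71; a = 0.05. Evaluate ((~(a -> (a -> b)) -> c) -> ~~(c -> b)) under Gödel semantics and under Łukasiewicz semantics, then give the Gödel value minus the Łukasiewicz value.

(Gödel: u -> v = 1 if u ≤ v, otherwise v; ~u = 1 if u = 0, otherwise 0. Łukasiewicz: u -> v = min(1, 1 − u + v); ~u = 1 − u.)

Gödel evaluation:
  (a -> b): 0.05 ≤ 0.92, so result = 1
  (a -> (a -> b)): 0.05 ≤ 1, so result = 1
  ~(a -> (a -> b)): Gödel ¬ of 1 = 0 (operand ≠ 0)
  (~(a -> (a -> b)) -> c): 0 ≤ 0.71, so result = 1
  (c -> b): 0.71 ≤ 0.92, so result = 1
  ~(c -> b): Gödel ¬ of 1 = 0 (operand ≠ 0)
  ~~(c -> b): Gödel ¬ of 0 = 1 (operand is 0)
  ((~(a -> (a -> b)) -> c) -> ~~(c -> b)): 1 ≤ 1, so result = 1
  Gödel value = 1
Łukasiewicz evaluation:
  (a -> b): min(1, 1 − 0.05 + 0.92) = 1
  (a -> (a -> b)): min(1, 1 − 0.05 + 1) = 1
  ~(a -> (a -> b)): Łukasiewicz ¬ gives 1 − 1 = 0
  (~(a -> (a -> b)) -> c): min(1, 1 − 0 + 0.71) = 1
  (c -> b): min(1, 1 − 0.71 + 0.92) = 1
  ~(c -> b): Łukasiewicz ¬ gives 1 − 1 = 0
  ~~(c -> b): Łukasiewicz ¬ gives 1 − 0 = 1
  ((~(a -> (a -> b)) -> c) -> ~~(c -> b)): min(1, 1 − 1 + 1) = 1
  Łukasiewicz value = 1
Difference: 1 − 1 = 0.00

0.00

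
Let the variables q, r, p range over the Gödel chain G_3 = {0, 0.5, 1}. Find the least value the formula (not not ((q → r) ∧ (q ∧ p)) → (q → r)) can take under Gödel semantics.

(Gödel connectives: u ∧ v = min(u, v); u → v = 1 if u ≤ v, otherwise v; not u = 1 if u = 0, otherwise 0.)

0.50

The minimum is attained at q = 1, r = 0.5, p = 0.5:
  (q → r): 1 > 0.5, so result = 0.5
  (q ∧ p) = min(1, 0.5) = 0.5
  ((q → r) ∧ (q ∧ p)) = min(0.5, 0.5) = 0.5
  not ((q → r) ∧ (q ∧ p)): Gödel ¬ of 0.5 = 0 (operand ≠ 0)
  not not ((q → r) ∧ (q ∧ p)): Gödel ¬ of 0 = 1 (operand is 0)
  (q → r): 1 > 0.5, so result = 0.5
  (not not ((q → r) ∧ (q ∧ p)) → (q → r)): 1 > 0.5, so result = 0.5
Checking all 27 assignments confirms none give a value below 0.50.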